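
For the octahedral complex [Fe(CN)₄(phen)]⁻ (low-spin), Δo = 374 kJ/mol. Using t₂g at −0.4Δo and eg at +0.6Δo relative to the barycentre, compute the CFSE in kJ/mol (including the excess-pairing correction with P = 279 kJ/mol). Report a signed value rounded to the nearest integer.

Ligand charges: 4×(-1) from CN⁻ and 1×(+0) from phen sum to -4; with overall charge -1, Fe is +3.
Fe is in group 8, so Fe³⁺ is d⁵ (8 − 3 = 5).
Electron filling gives t₂g⁵ eg⁰.
CFSE(orbital) = 5×(-0.4Δo) + 0×(0.6Δo) = -2.0Δo; with Δo = 374 kJ/mol that is -748 kJ/mol.
Pairing penalty: 2 pairs vs 0 in the high-spin reference → 2 extra × P = 558 kJ/mol.
Overall CFSE = -748 + 558 = -190 kJ/mol.

-190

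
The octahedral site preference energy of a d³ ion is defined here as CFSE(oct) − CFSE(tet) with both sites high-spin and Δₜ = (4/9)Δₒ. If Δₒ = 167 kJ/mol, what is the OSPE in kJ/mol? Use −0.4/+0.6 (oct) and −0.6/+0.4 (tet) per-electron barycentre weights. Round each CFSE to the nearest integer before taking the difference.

In an octahedral site d³ (HS) is t2g^3 e_g^0, giving CFSE(oct) = -1.2Δₒ = -200 kJ/mol.
In a tetrahedral site the filling is e^2 t2^1: CFSE(tet) = -0.8Δₜ = -0.8 × (4/9)(167) = -59 kJ/mol.
OSPE = -200 − (-59) = -141 kJ/mol.

-141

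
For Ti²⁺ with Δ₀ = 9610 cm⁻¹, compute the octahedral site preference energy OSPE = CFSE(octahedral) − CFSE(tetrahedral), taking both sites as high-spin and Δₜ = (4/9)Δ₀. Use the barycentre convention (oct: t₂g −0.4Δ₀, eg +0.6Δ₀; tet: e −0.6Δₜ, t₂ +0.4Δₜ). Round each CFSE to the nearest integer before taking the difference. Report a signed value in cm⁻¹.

Ti²⁺: group 4, so d-count = 4 − 2 = 2.
In an octahedral site d² (HS) is t2g^2 e_g^0, giving CFSE(oct) = -0.8Δ₀ = -7688 cm⁻¹.
Tetrahedral e^2 t2^0 gives -1.2Δₜ = -1.2 × (4/9) × 9610 = -5125 cm⁻¹.
OSPE = -7688 − (-5125) = -2563 cm⁻¹.

-2563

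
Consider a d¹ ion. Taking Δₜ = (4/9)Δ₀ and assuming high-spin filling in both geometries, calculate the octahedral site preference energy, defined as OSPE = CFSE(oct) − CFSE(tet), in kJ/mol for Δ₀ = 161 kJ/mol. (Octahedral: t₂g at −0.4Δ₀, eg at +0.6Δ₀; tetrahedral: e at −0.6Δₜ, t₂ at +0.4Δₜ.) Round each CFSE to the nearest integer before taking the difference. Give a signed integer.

-21

Octahedral high-spin t2g^1 e_g^0: CFSE = -0.4 × 161 = -64 kJ/mol.
In a tetrahedral site the filling is e^1 t2^0: CFSE(tet) = -0.6Δₜ = -0.6 × (4/9)(161) = -43 kJ/mol.
Subtracting, OSPE = -64 − (-43) = -21 kJ/mol.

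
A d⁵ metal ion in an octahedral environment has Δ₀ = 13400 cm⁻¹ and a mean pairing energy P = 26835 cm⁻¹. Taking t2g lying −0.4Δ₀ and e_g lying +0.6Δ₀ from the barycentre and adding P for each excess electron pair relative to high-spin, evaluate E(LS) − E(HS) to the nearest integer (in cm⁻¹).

In the high-spin limit (t2g^3 e_g^2) the orbital term is 0.0Δ₀ = 0 cm⁻¹, with no excess pairing.
For low-spin the configuration is t2g^5 e_g^0: orbital energy -2.0 × 13400 = -26800 cm⁻¹, and 2 additional pairs relative to high-spin add 53670 cm⁻¹, giving 26870 cm⁻¹.
The difference is 26870 − (0) = 26870 cm⁻¹, so high-spin lies lower.

26870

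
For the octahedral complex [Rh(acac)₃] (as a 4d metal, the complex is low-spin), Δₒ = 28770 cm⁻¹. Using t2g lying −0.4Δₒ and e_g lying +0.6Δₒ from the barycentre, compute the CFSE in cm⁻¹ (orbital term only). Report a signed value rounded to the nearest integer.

Each acac⁻ contributes -1; 3 × (-1) = -3. With overall charge +0, Rh is in the +3 oxidation state.
Rh sits in group 9; removing 3 electrons leaves Rh³⁺ with 9 − 3 = 6 d electrons.
Configuration: t2g^6 e_g^0.
The orbital stabilization is -2.4Δₒ = -2.4 × 28770 = -69048 cm⁻¹.

-69048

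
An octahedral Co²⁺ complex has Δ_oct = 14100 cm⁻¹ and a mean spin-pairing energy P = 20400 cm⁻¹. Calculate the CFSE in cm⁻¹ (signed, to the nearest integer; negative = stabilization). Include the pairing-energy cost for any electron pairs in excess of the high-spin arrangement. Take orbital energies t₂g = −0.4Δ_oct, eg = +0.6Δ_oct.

-11280

Co sits in group 9; removing 2 electrons leaves Co²⁺ with 9 − 2 = 7 d electrons.
With Δ_oct < P the complex is high-spin.
That gives t₂g⁵ eg².
Orbital CFSE = -0.8Δ_oct = -0.8 × 14100 = -11280 cm⁻¹.
High-spin has no excess pairs, so no pairing correction applies.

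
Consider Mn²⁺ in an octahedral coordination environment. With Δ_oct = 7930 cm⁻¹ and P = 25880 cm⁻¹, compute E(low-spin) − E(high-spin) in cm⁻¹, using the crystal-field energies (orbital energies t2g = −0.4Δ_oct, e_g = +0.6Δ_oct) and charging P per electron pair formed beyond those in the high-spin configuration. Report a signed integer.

Mn sits in group 7; removing 2 electrons leaves Mn²⁺ with 7 − 2 = 5 d electrons.
In the high-spin limit (t2g^3 e_g^2) the orbital term is 0.0Δ_oct = 0 cm⁻¹, with no excess pairing.
Low-spin: t2g^5 e_g^0, orbital CFSE = -2.0Δ_oct = -15860 cm⁻¹; plus 2 excess pairs × P = +51760 cm⁻¹; total 35900 cm⁻¹.
E(LS) − E(HS) = 35900 − (0) = 35900 cm⁻¹.

35900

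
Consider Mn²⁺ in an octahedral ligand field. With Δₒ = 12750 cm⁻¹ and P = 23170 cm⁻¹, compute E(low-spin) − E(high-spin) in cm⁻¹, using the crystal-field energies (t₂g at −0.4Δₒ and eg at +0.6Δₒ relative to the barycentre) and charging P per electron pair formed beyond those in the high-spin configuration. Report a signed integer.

20840

Mn sits in group 7; removing 2 electrons leaves Mn²⁺ with 7 − 2 = 5 d electrons.
In the high-spin limit (t₂g³ eg²) the orbital term is 0.0Δₒ = 0 cm⁻¹, with no excess pairing.
Low-spin t₂g⁵ eg⁰ gives -2.0Δₒ = -25500 cm⁻¹, but forming 2 extra pairs costs 2P = 46340 cm⁻¹, so E(LS) = -25500 + 46340 = 20840 cm⁻¹.
The difference is 20840 − (0) = 20840 cm⁻¹, so high-spin lies lower.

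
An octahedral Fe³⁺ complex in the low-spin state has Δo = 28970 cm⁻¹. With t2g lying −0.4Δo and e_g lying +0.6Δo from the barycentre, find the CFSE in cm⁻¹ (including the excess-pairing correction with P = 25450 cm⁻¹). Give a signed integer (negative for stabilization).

Group 8 minus oxidation state +3 gives a d⁵ configuration for Fe³⁺.
The d⁵ electrons fill as t2g^5 e_g^0.
Orbital CFSE = 5(-0.4) + 0(0.6) = -2.0Δo = -2.0 × 28970 = -57940 cm⁻¹.
Pairing penalty: 2 pairs vs 0 in the high-spin reference → 2 extra × P = 50900 cm⁻¹.
Combining: -57940 + 50900 = -7040 cm⁻¹.

-7040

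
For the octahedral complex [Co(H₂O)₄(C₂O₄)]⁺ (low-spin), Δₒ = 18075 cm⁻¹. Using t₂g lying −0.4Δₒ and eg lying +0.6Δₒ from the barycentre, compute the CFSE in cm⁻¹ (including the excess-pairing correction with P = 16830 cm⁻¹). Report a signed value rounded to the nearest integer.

Ligand charges: 4×(+0) from H₂O and 1×(-2) from C₂O₄²⁻ sum to -2; with overall charge +1, Co is +3.
Group 9 minus oxidation state +3 gives a d⁶ configuration for Co³⁺.
Configuration: t₂g⁶ eg⁰.
The orbital stabilization is -2.4Δₒ = -2.4 × 18075 = -43380 cm⁻¹.
Relative to high-spin t₂g⁴ eg² (1 paired), the low-spin configuration has 2 additional pairs, contributing +2 × 16830 = +33660 cm⁻¹.
Overall CFSE = -43380 + 33660 = -9720 cm⁻¹.

-9720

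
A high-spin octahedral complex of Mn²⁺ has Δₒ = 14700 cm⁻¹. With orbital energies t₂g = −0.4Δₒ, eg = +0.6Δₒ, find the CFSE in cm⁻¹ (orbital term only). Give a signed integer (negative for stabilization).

Mn²⁺: group 7, so d-count = 7 − 2 = 5.
Configuration: t₂g³ eg².
CFSE(orbital) = 3×(-0.4Δₒ) + 2×(0.6Δₒ) = 0.0Δₒ; with Δₒ = 14700 cm⁻¹ that is 0 cm⁻¹.

0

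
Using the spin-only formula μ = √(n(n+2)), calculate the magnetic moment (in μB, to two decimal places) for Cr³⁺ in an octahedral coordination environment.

Cr³⁺: group 6, so d-count = 6 − 3 = 3.
Configuration: t₂g³ eg⁰ → 3 unpaired electrons.
μ(spin-only) = √[3(3+2)] = √15 ≈ 3.87 μB.

3.87 μB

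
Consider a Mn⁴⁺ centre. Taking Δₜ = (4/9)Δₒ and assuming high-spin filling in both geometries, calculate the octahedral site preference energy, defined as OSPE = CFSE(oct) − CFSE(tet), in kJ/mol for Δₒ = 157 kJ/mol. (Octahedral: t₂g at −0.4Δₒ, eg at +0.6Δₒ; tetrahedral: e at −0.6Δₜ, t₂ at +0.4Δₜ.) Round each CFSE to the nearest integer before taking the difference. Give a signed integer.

Mn⁴⁺: group 7, so d-count = 7 − 4 = 3.
Octahedral (high-spin): t2g^3 e_g^0, CFSE = 3(−0.4) + 0(+0.6) = -1.2Δₒ = -1.2 × 157 = -188 kJ/mol.
Tetrahedral e^2 t2^1 gives -0.8Δₜ = -0.8 × (4/9) × 157 = -56 kJ/mol.
OSPE = CFSE(oct) − CFSE(tet) = -188 − (-56) = -132 kJ/mol.

-132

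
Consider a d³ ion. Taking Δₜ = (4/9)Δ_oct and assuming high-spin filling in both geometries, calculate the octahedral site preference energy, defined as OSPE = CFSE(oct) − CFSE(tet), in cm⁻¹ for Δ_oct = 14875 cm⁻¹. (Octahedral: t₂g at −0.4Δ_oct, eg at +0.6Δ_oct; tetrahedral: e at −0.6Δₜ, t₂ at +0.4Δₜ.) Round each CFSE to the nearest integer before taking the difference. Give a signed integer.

-12561

Octahedral (high-spin): t₂g³ eg⁰, CFSE = 3(−0.4) + 0(+0.6) = -1.2Δ_oct = -1.2 × 14875 = -17850 cm⁻¹.
Tetrahedral: e² t₂¹, CFSE = 2(−0.6) + 1(+0.4) = -0.8Δₜ = -0.8 × (4/9) × 14875 = -5289 cm⁻¹.
OSPE = CFSE(oct) − CFSE(tet) = -17850 − (-5289) = -12561 cm⁻¹.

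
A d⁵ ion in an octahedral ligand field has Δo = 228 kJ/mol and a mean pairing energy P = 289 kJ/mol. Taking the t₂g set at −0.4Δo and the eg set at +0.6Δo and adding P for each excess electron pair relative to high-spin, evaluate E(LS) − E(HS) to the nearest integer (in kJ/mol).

122

In the high-spin limit (t₂g³ eg²) the orbital term is 0.0Δo = 0 kJ/mol, with no excess pairing.
Low-spin t₂g⁵ eg⁰ gives -2.0Δo = -456 kJ/mol, but forming 2 extra pairs costs 2P = 578 kJ/mol, so E(LS) = -456 + 578 = 122 kJ/mol.
E(LS) − E(HS) = 122 − (0) = 122 kJ/mol.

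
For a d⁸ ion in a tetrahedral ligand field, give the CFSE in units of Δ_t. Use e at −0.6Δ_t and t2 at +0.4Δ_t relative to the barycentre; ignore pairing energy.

Tetrahedral splitting is small, so the complex is high-spin.
Configuration: e^4 t2^4.
CFSE = 4(-0.6Δ_t) + 4(0.4Δ_t) = -2.4Δ_t + 1.6Δ_t = -0.8Δ_t.

-0.8 Δ_t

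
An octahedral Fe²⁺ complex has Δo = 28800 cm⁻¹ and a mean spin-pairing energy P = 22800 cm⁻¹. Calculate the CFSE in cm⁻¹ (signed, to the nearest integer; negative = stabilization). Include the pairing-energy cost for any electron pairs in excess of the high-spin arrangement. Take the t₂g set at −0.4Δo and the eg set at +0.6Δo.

-23520

Fe sits in group 8; removing 2 electrons leaves Fe²⁺ with 8 − 2 = 6 d electrons.
Δo > P, so pairing is preferred: the ground state is low-spin.
Configuration: t₂g⁶ eg⁰.
Orbital CFSE = -2.4Δo = -2.4 × 28800 = -69120 cm⁻¹.
Excess pairs vs high-spin: 3 − 1 = 2; pairing cost = +45600 cm⁻¹.
Net CFSE = -69120 + 45600 = -23520 cm⁻¹.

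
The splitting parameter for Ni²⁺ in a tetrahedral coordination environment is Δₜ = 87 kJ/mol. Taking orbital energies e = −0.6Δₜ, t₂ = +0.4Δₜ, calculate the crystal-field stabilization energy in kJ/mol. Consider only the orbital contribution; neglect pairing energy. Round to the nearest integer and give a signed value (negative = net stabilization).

Ni²⁺: group 10, so d-count = 10 − 2 = 8.
With tetrahedral geometry the complex is necessarily high-spin.
The d⁸ electrons fill as e⁴ t₂⁴.
CFSE(orbital) = 4×(-0.6Δₜ) + 4×(0.4Δₜ) = -0.8Δₜ; with Δₜ = 87 kJ/mol that is -70 kJ/mol.

-70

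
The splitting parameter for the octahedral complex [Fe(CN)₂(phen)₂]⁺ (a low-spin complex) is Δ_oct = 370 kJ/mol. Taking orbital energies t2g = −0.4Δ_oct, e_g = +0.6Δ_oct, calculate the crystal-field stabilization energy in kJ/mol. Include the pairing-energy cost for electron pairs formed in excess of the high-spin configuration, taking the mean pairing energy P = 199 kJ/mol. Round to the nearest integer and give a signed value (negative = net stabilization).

-342

Ligand charges: 2×(-1) from CN⁻ and 2×(+0) from phen sum to -2; with overall charge +1, Fe is +3.
Fe³⁺: group 8, so d-count = 8 − 3 = 5.
Electron filling gives t2g^5 e_g^0.
The orbital stabilization is -2.0Δ_oct = -2.0 × 370 = -740 kJ/mol.
Relative to high-spin t2g^3 e_g^2 (0 paired), the low-spin configuration has 2 additional pairs, contributing +2 × 199 = +398 kJ/mol.
Net CFSE = -740 + 398 = -342 kJ/mol.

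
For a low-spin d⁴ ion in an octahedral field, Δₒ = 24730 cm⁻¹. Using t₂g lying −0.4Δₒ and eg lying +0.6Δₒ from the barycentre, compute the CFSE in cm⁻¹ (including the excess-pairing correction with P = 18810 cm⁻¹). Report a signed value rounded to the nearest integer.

-20758

Electron filling gives t₂g⁴ eg⁰.
Orbital CFSE = 4(-0.4) + 0(0.6) = -1.6Δₒ = -1.6 × 24730 = -39568 cm⁻¹.
Relative to high-spin t₂g³ eg¹ (0 paired), the low-spin configuration has 1 additional pair, contributing +1 × 18810 = +18810 cm⁻¹.
Net CFSE = -39568 + 18810 = -20758 cm⁻¹.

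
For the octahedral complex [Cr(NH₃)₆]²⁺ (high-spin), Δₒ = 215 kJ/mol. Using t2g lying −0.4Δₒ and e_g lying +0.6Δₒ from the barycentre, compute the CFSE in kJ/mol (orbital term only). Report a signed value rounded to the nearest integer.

NH₃ is neutral, so the +2 overall charge sits on Cr: oxidation state +2.
Cr²⁺: group 6, so d-count = 6 − 2 = 4.
Configuration: t2g^3 e_g^1.
The orbital stabilization is -0.6Δₒ = -0.6 × 215 = -129 kJ/mol.

-129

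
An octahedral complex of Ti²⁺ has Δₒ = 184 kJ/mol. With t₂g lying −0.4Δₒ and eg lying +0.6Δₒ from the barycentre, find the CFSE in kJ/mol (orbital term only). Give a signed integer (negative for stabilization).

Ti sits in group 4; removing 2 electrons leaves Ti²⁺ with 4 − 2 = 2 d electrons.
For octahedral d² the high- and low-spin configurations coincide.
The d² electrons fill as t₂g² eg⁰.
CFSE(orbital) = 2×(-0.4Δₒ) + 0×(0.6Δₒ) = -0.8Δₒ; with Δₒ = 184 kJ/mol that is -147 kJ/mol.

-147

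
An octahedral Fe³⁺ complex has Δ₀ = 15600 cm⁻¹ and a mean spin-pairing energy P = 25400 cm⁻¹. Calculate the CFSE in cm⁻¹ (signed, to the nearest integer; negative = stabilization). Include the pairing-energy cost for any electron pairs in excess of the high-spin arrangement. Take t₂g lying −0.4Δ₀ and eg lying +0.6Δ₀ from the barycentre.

Fe³⁺: group 8, so d-count = 8 − 3 = 5.
Here Δ₀ < P (15600 < 25400), so the high-spin state is favoured.
Filling d⁵ accordingly: t₂g³ eg².
Orbital CFSE = 0.0Δ₀ = 0.0 × 15600 = 0 cm⁻¹.
High-spin has no excess pairs, so no pairing correction applies.

0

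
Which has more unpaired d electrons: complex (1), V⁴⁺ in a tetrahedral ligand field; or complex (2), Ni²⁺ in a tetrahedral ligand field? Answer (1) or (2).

(2)

(1): V⁴⁺: group 5, so d-count = 5 − 4 = 1; Tetrahedral splitting is small, so the complex is high-spin; e¹ t₂⁰ → 1 unpaired.
(2): Ni²⁺: group 10, so d-count = 10 − 2 = 8; Tetrahedral splitting is small, so the complex is high-spin; e⁴ t₂⁴ → 2 unpaired.
So (2) has more unpaired electrons.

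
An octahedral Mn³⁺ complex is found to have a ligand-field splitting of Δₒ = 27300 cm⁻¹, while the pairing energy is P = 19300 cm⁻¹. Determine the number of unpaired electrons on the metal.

Mn sits in group 7; removing 3 electrons leaves Mn³⁺ with 7 − 3 = 4 d electrons.
Δₒ > P, so pairing is preferred: the ground state is low-spin.
Filling d⁴ accordingly: t2g^4 e_g^0.
Unpaired electrons: 2.

2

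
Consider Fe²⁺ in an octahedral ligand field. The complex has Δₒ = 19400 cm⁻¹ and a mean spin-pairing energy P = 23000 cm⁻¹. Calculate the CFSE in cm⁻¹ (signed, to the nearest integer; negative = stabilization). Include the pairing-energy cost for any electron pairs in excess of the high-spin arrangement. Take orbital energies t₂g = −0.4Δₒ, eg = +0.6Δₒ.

-7760

Fe sits in group 8; removing 2 electrons leaves Fe²⁺ with 8 − 2 = 6 d electrons.
Since Δₒ = 19400 cm⁻¹ < P = 23000 cm⁻¹, the complex adopts the high-spin configuration.
Filling d⁶ accordingly: t₂g⁴ eg².
Orbital CFSE = -0.4Δₒ = -0.4 × 19400 = -7760 cm⁻¹.
High-spin has no excess pairs, so no pairing correction applies.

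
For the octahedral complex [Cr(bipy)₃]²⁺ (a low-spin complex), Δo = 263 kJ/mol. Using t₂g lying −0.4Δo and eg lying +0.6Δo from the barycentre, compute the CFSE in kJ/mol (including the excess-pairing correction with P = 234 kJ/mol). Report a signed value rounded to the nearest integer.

bipy is neutral, so the +2 overall charge sits on Cr: oxidation state +2.
Cr sits in group 6; removing 2 electrons leaves Cr²⁺ with 6 − 2 = 4 d electrons.
Configuration: t₂g⁴ eg⁰.
The orbital stabilization is -1.6Δo = -1.6 × 263 = -421 kJ/mol.
Pairing penalty: 1 pair vs 0 in the high-spin reference → 1 extra × P = 234 kJ/mol.
Overall CFSE = -421 + 234 = -187 kJ/mol.

-187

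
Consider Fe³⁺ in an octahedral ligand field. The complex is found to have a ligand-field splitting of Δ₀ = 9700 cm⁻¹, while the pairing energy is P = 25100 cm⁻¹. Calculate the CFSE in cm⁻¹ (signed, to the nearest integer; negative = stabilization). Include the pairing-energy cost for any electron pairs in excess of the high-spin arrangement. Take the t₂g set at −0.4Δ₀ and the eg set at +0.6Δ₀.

0

Fe sits in group 8; removing 3 electrons leaves Fe³⁺ with 8 − 3 = 5 d electrons.
With Δ₀ < P the complex is high-spin.
Filling d⁵ accordingly: t₂g³ eg².
Orbital CFSE = 0.0Δ₀ = 0.0 × 9700 = 0 cm⁻¹.
High-spin has no excess pairs, so no pairing correction applies.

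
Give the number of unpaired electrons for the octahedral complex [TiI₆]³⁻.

Each I⁻ contributes -1; 6 × (-1) = -6. With overall charge -3, Ti is in the +3 oxidation state.
Ti is in group 4, so Ti³⁺ is d¹ (4 − 3 = 1).
Configuration: t2g^1 e_g^0, giving 1 unpaired electron.

1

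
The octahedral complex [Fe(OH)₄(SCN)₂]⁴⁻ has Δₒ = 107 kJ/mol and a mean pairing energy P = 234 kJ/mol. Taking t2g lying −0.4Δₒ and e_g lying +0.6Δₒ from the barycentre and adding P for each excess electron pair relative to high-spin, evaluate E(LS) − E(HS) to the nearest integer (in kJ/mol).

Ligand charges: 4×(-1) from OH⁻ and 2×(-1) from SCN⁻ sum to -6; with overall charge -4, Fe is +2.
Fe sits in group 8; removing 2 electrons leaves Fe²⁺ with 8 − 2 = 6 d electrons.
High-spin: t2g^4 e_g^2, CFSE = -0.4Δₒ = -43 kJ/mol.
Low-spin: t2g^6 e_g^0, orbital CFSE = -2.4Δₒ = -257 kJ/mol; plus 2 excess pairs × P = +468 kJ/mol; total 211 kJ/mol.
The difference is 211 − (-43) = 254 kJ/mol, so high-spin lies lower.

254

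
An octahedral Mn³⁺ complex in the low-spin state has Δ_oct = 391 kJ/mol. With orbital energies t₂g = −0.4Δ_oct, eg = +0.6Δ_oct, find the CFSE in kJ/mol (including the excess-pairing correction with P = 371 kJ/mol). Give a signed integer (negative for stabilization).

Mn is in group 7, so Mn³⁺ is d⁴ (7 − 3 = 4).
Configuration: t₂g⁴ eg⁰.
The orbital stabilization is -1.6Δ_oct = -1.6 × 391 = -626 kJ/mol.
Relative to high-spin t₂g³ eg¹ (0 paired), the low-spin configuration has 1 additional pair, contributing +1 × 371 = +371 kJ/mol.
Overall CFSE = -626 + 371 = -255 kJ/mol.

-255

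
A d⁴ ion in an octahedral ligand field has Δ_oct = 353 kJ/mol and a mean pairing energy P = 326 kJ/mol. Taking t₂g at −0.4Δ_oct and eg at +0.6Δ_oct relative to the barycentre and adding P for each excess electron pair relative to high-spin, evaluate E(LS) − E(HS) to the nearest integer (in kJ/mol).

High-spin d⁴ fills as t₂g³ eg¹ with CFSE 3(−0.4) + 1(+0.6) = -0.6Δ_oct = -212 kJ/mol.
For low-spin the configuration is t₂g⁴ eg⁰: orbital energy -1.6 × 353 = -565 kJ/mol, and 1 additional pair relative to high-spin adds 326 kJ/mol, giving -239 kJ/mol.
Thus E(LS) − E(HS) = -27 kJ/mol.

-27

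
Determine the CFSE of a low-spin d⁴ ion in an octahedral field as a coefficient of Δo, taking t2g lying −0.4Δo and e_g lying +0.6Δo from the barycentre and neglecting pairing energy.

Configuration: t2g^4 e_g^0.
CFSE = 4(-0.4Δo) + 0(0.6Δo) = -1.6Δo + 0.0Δo = -1.6Δo.

-1.6 Δo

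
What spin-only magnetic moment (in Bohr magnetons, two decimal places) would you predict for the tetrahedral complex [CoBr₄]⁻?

4.90 Bohr magnetons

Each Br⁻ contributes -1; 4 × (-1) = -4. With overall charge -1, Co is in the +3 oxidation state.
Co³⁺: group 9, so d-count = 9 − 3 = 6.
With tetrahedral geometry the complex is necessarily high-spin.
Configuration: e³ t₂³ → 4 unpaired electrons.
μ(spin-only) = √[4(4+2)] = √24 ≈ 4.90 Bohr magnetons.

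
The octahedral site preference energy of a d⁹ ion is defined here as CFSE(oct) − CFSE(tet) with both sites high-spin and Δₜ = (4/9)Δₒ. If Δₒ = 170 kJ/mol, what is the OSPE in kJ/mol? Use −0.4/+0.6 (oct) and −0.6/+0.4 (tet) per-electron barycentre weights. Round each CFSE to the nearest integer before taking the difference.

-72

Octahedral high-spin t2g^6 e_g^3: CFSE = -0.6 × 170 = -102 kJ/mol.
In a tetrahedral site the filling is e^4 t2^5: CFSE(tet) = -0.4Δₜ = -0.4 × (4/9)(170) = -30 kJ/mol.
OSPE = CFSE(oct) − CFSE(tet) = -102 − (-30) = -72 kJ/mol.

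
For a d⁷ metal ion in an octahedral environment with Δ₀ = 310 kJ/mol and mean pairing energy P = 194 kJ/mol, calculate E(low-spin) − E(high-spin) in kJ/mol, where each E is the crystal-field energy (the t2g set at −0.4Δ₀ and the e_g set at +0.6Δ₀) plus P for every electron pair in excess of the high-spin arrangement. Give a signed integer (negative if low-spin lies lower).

-116

High-spin: t2g^5 e_g^2, CFSE = -0.8Δ₀ = -248 kJ/mol.
Low-spin: t2g^6 e_g^1, orbital CFSE = -1.8Δ₀ = -558 kJ/mol; plus 1 excess pair × P = +194 kJ/mol; total -364 kJ/mol.
E(LS) − E(HS) = -364 − (-248) = -116 kJ/mol.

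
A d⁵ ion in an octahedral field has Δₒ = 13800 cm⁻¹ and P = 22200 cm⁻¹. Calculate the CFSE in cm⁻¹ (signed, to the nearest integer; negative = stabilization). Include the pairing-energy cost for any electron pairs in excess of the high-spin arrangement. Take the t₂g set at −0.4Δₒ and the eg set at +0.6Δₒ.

Here Δₒ < P (13800 < 22200), so the high-spin state is favoured.
Configuration: t₂g³ eg².
Orbital CFSE = 0.0Δₒ = 0.0 × 13800 = 0 cm⁻¹.
High-spin has no excess pairs, so no pairing correction applies.

0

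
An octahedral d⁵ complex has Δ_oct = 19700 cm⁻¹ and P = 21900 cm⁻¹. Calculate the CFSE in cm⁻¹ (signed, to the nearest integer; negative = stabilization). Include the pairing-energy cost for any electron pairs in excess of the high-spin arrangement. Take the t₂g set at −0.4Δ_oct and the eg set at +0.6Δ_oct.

Since Δ_oct = 19700 cm⁻¹ < P = 21900 cm⁻¹, the complex adopts the high-spin configuration.
That gives t₂g³ eg².
Orbital CFSE = 0.0Δ_oct = 0.0 × 19700 = 0 cm⁻¹.
High-spin has no excess pairs, so no pairing correction applies.

0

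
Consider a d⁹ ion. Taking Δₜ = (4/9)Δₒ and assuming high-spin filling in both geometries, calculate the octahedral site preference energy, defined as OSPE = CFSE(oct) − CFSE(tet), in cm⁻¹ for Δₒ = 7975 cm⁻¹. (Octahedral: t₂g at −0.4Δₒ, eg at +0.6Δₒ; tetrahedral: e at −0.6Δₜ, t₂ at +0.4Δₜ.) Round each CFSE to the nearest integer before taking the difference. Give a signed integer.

-3367

In an octahedral site d⁹ (HS) is t2g^6 e_g^3, giving CFSE(oct) = -0.6Δₒ = -4785 cm⁻¹.
Tetrahedral e^4 t2^5 gives -0.4Δₜ = -0.4 × (4/9) × 7975 = -1418 cm⁻¹.
Subtracting, OSPE = -4785 − (-1418) = -3367 cm⁻¹.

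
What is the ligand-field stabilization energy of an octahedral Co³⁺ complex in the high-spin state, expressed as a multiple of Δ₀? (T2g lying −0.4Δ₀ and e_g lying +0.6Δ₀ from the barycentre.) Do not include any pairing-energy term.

Co is in group 9, so Co³⁺ is d⁶ (9 − 3 = 6).
Configuration: t2g^4 e_g^2.
CFSE = 4(-0.4Δ₀) + 2(0.6Δ₀) = -1.6Δ₀ + 1.2Δ₀ = -0.4Δ₀.

-0.4 Δ₀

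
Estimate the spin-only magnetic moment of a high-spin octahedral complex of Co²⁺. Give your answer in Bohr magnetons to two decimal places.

3.87 Bohr magnetons

Co is in group 9, so Co²⁺ is d⁷ (9 − 2 = 7).
Configuration: t2g^5 e_g^2 → 3 unpaired electrons.
μ(spin-only) = √[3(3+2)] = √15 ≈ 3.87 Bohr magnetons.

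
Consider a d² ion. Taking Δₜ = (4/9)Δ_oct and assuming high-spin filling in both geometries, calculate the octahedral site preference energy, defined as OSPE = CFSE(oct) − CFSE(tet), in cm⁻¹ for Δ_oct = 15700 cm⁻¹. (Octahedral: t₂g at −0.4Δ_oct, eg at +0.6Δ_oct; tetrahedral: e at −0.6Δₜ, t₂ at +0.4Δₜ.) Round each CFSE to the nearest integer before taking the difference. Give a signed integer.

-4187

In an octahedral site d² (HS) is t₂g² eg⁰, giving CFSE(oct) = -0.8Δ_oct = -12560 cm⁻¹.
In a tetrahedral site the filling is e² t₂⁰: CFSE(tet) = -1.2Δₜ = -1.2 × (4/9)(15700) = -8373 cm⁻¹.
OSPE = -12560 − (-8373) = -4187 cm⁻¹.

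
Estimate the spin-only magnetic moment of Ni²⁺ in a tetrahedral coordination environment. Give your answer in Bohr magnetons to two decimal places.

Ni²⁺: group 10, so d-count = 10 − 2 = 8.
Tetrahedral splitting is small, so the complex is high-spin.
Configuration: e^4 t2^4 → 2 unpaired electrons.
μ(spin-only) = √[2(2+2)] = √8 ≈ 2.83 Bohr magnetons.

2.83 Bohr magnetons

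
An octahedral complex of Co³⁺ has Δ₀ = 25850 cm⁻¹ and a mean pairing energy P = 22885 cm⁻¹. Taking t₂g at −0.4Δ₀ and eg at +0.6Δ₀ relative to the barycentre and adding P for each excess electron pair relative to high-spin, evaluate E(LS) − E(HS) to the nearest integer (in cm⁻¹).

-5930

Co sits in group 9; removing 3 electrons leaves Co³⁺ with 9 − 3 = 6 d electrons.
High-spin: t₂g⁴ eg², CFSE = -0.4Δ₀ = -10340 cm⁻¹.
Low-spin: t₂g⁶ eg⁰, orbital CFSE = -2.4Δ₀ = -62040 cm⁻¹; plus 2 excess pairs × P = +45770 cm⁻¹; total -16270 cm⁻¹.
The difference is -16270 − (-10340) = -5930 cm⁻¹, so low-spin lies lower.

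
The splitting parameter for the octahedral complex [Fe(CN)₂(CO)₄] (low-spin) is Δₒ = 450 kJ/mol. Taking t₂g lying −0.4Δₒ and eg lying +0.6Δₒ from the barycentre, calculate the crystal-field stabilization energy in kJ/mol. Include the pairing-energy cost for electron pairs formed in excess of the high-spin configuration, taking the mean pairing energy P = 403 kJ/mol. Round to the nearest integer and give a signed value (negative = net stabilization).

Ligand charges: 2×(-1) from CN⁻ and 4×(+0) from CO sum to -2; with overall charge +0, Fe is +2.
Fe²⁺: group 8, so d-count = 8 − 2 = 6.
Electron filling gives t₂g⁶ eg⁰.
Orbital CFSE = 6(-0.4) + 0(0.6) = -2.4Δₒ = -2.4 × 450 = -1080 kJ/mol.
Relative to high-spin t₂g⁴ eg² (1 paired), the low-spin configuration has 2 additional pairs, contributing +2 × 403 = +806 kJ/mol.
Net CFSE = -1080 + 806 = -274 kJ/mol.

-274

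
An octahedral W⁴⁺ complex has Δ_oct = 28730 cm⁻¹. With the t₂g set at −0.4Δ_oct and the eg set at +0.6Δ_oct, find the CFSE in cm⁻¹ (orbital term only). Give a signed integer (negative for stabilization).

W sits in group 6; removing 4 electrons leaves W⁴⁺ with 6 − 4 = 2 d electrons.
Configuration: t₂g² eg⁰.
CFSE(orbital) = 2×(-0.4Δ_oct) + 0×(0.6Δ_oct) = -0.8Δ_oct; with Δ_oct = 28730 cm⁻¹ that is -22984 cm⁻¹.

-22984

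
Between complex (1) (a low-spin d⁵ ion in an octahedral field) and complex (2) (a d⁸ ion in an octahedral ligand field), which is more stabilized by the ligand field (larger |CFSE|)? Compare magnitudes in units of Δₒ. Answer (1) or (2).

(1): t2g^5 e_g^0, CFSE = -2.0Δₒ.
(2): t2g^6 e_g^2, CFSE = -1.2Δₒ.
So (1) has the larger |CFSE|.

(1)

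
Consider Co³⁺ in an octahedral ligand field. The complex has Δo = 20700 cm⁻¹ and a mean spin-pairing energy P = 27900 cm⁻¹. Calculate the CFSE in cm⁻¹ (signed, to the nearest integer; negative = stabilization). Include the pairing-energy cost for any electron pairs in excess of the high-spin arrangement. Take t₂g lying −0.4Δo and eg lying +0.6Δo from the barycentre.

-8280

Co is in group 9, so Co³⁺ is d⁶ (9 − 3 = 6).
Since Δo = 20700 cm⁻¹ < P = 27900 cm⁻¹, the complex adopts the high-spin configuration.
Filling d⁶ accordingly: t₂g⁴ eg².
Orbital CFSE = -0.4Δo = -0.4 × 20700 = -8280 cm⁻¹.
High-spin has no excess pairs, so no pairing correction applies.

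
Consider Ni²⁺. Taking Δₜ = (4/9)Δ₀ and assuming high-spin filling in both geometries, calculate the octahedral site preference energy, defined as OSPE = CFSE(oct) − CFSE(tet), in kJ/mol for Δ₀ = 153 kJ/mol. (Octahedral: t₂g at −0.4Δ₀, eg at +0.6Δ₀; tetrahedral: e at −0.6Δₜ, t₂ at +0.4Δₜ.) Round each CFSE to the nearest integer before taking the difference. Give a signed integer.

Ni sits in group 10; removing 2 electrons leaves Ni²⁺ with 10 − 2 = 8 d electrons.
Octahedral (high-spin): t2g^6 e_g^2, CFSE = 6(−0.4) + 2(+0.6) = -1.2Δ₀ = -1.2 × 153 = -184 kJ/mol.
In a tetrahedral site the filling is e^4 t2^4: CFSE(tet) = -0.8Δₜ = -0.8 × (4/9)(153) = -54 kJ/mol.
Subtracting, OSPE = -184 − (-54) = -130 kJ/mol.

-130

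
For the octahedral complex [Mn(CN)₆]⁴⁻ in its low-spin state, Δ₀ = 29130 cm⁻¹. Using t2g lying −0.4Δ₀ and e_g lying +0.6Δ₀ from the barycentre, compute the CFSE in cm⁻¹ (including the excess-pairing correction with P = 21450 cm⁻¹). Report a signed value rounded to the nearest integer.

Each CN⁻ contributes -1; 6 × (-1) = -6. With overall charge -4, Mn is in the +2 oxidation state.
Mn²⁺: group 7, so d-count = 7 − 2 = 5.
Configuration: t2g^5 e_g^0.
CFSE(orbital) = 5×(-0.4Δ₀) + 0×(0.6Δ₀) = -2.0Δ₀; with Δ₀ = 29130 cm⁻¹ that is -58260 cm⁻¹.
Pairing penalty: 2 pairs vs 0 in the high-spin reference → 2 extra × P = 42900 cm⁻¹.
Net CFSE = -58260 + 42900 = -15360 cm⁻¹.

-15360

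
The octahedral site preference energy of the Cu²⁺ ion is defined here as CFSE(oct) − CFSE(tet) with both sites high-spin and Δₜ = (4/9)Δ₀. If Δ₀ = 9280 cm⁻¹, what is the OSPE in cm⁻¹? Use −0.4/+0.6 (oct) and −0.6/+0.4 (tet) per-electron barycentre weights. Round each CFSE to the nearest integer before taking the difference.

Cu is in group 11, so Cu²⁺ is d⁹ (11 − 2 = 9).
In an octahedral site d⁹ (HS) is t2g^6 e_g^3, giving CFSE(oct) = -0.6Δ₀ = -5568 cm⁻¹.
In a tetrahedral site the filling is e^4 t2^5: CFSE(tet) = -0.4Δₜ = -0.4 × (4/9)(9280) = -1650 cm⁻¹.
Subtracting, OSPE = -5568 − (-1650) = -3918 cm⁻¹.

-3918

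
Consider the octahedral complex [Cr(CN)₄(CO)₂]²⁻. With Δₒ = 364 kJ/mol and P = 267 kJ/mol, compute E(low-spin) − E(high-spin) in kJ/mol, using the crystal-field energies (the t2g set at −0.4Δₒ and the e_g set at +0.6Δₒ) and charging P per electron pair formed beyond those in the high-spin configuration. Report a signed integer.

Ligand charges: 4×(-1) from CN⁻ and 2×(+0) from CO sum to -4; with overall charge -2, Cr is +2.
Group 6 minus oxidation state +2 gives a d⁴ configuration for Cr²⁺.
High-spin d⁴ fills as t2g^3 e_g^1 with CFSE 3(−0.4) + 1(+0.6) = -0.6Δₒ = -218 kJ/mol.
Low-spin: t2g^4 e_g^0, orbital CFSE = -1.6Δₒ = -582 kJ/mol; plus 1 excess pair × P = +267 kJ/mol; total -315 kJ/mol.
Thus E(LS) − E(HS) = -97 kJ/mol.

-97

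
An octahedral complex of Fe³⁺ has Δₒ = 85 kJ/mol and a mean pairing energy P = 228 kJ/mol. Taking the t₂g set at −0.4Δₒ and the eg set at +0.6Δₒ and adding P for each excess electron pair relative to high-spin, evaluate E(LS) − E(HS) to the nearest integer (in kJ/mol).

286

Fe³⁺: group 8, so d-count = 8 − 3 = 5.
High-spin: t₂g³ eg², CFSE = 0.0Δₒ = 0 kJ/mol.
Low-spin t₂g⁵ eg⁰ gives -2.0Δₒ = -170 kJ/mol, but forming 2 extra pairs costs 2P = 456 kJ/mol, so E(LS) = -170 + 456 = 286 kJ/mol.
E(LS) − E(HS) = 286 − (0) = 286 kJ/mol.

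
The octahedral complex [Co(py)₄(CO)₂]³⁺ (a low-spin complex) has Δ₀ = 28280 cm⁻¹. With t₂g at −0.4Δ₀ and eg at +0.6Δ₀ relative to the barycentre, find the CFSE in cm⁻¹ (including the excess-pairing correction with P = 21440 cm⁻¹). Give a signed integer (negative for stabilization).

Ligand charges: 4×(+0) from py and 2×(+0) from CO sum to +0; with overall charge +3, Co is +3.
Co³⁺: group 9, so d-count = 9 − 3 = 6.
The d⁶ electrons fill as t₂g⁶ eg⁰.
CFSE(orbital) = 6×(-0.4Δ₀) + 0×(0.6Δ₀) = -2.4Δ₀; with Δ₀ = 28280 cm⁻¹ that is -67872 cm⁻¹.
High-spin d⁶ would be t₂g⁴ eg² with 1 pair; low-spin has 3, so 2 excess pairs cost +2P = +42880 cm⁻¹.
Combining: -67872 + 42880 = -24992 cm⁻¹.

-24992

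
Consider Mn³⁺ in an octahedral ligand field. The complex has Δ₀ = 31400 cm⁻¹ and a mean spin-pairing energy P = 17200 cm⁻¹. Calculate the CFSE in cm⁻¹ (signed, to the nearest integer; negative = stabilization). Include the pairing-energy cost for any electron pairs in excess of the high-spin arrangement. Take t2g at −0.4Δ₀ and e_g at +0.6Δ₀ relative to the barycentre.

-33040

Mn is in group 7, so Mn³⁺ is d⁴ (7 − 3 = 4).
With Δ₀ > P the complex is low-spin.
That gives t2g^4 e_g^0.
Orbital CFSE = -1.6Δ₀ = -1.6 × 31400 = -50240 cm⁻¹.
Excess pairs vs high-spin: 1 − 0 = 1; pairing cost = +17200 cm⁻¹.
Net CFSE = -50240 + 17200 = -33040 cm⁻¹.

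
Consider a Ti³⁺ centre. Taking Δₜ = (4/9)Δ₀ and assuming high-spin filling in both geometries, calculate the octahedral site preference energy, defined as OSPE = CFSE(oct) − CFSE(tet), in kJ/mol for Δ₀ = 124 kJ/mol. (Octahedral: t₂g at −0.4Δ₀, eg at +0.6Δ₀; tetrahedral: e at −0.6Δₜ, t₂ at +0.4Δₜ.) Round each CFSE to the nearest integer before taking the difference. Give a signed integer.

-17

Group 4 minus oxidation state +3 gives a d¹ configuration for Ti³⁺.
In an octahedral site d¹ (HS) is t2g^1 e_g^0, giving CFSE(oct) = -0.4Δ₀ = -50 kJ/mol.
Tetrahedral e^1 t2^0 gives -0.6Δₜ = -0.6 × (4/9) × 124 = -33 kJ/mol.
Subtracting, OSPE = -50 − (-33) = -17 kJ/mol.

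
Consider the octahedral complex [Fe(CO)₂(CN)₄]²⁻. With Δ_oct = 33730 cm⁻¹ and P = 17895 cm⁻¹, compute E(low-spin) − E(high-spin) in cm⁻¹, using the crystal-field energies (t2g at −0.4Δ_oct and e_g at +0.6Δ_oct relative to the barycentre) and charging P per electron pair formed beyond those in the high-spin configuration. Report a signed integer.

Ligand charges: 2×(+0) from CO and 4×(-1) from CN⁻ sum to -4; with overall charge -2, Fe is +2.
Group 8 minus oxidation state +2 gives a d⁶ configuration for Fe²⁺.
In the high-spin limit (t2g^4 e_g^2) the orbital term is -0.4Δ_oct = -13492 cm⁻¹, with no excess pairing.
Low-spin: t2g^6 e_g^0, orbital CFSE = -2.4Δ_oct = -80952 cm⁻¹; plus 2 excess pairs × P = +35790 cm⁻¹; total -45162 cm⁻¹.
The difference is -45162 − (-13492) = -31670 cm⁻¹, so low-spin lies lower.

-31670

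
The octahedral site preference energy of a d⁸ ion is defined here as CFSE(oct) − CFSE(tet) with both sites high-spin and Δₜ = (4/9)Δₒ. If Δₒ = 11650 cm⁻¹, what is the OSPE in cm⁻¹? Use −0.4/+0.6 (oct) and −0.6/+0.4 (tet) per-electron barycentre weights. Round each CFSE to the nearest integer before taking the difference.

-9838

Octahedral high-spin t₂g⁶ eg²: CFSE = -1.2 × 11650 = -13980 cm⁻¹.
In a tetrahedral site the filling is e⁴ t₂⁴: CFSE(tet) = -0.8Δₜ = -0.8 × (4/9)(11650) = -4142 cm⁻¹.
OSPE = -13980 − (-4142) = -9838 cm⁻¹.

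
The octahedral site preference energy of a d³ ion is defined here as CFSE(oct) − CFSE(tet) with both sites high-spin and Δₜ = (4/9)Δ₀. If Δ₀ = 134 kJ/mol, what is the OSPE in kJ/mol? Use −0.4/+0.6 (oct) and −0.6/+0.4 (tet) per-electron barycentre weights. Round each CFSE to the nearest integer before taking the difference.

Octahedral high-spin t₂g³ eg⁰: CFSE = -1.2 × 134 = -161 kJ/mol.
Tetrahedral e² t₂¹ gives -0.8Δₜ = -0.8 × (4/9) × 134 = -48 kJ/mol.
Subtracting, OSPE = -161 − (-48) = -113 kJ/mol.

-113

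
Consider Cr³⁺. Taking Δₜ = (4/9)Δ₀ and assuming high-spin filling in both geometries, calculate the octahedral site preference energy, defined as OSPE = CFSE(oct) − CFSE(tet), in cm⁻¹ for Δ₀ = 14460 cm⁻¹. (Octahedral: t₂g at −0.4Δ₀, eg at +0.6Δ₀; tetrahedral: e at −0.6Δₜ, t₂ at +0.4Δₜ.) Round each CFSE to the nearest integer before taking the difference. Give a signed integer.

-12211

Cr sits in group 6; removing 3 electrons leaves Cr³⁺ with 6 − 3 = 3 d electrons.
In an octahedral site d³ (HS) is t₂g³ eg⁰, giving CFSE(oct) = -1.2Δ₀ = -17352 cm⁻¹.
Tetrahedral e² t₂¹ gives -0.8Δₜ = -0.8 × (4/9) × 14460 = -5141 cm⁻¹.
OSPE = -17352 − (-5141) = -12211 cm⁻¹.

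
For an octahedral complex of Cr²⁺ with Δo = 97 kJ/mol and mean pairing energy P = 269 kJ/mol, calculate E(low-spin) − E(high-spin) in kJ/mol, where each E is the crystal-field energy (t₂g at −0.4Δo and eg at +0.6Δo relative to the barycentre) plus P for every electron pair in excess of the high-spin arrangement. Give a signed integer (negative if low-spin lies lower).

Cr is in group 6, so Cr²⁺ is d⁴ (6 − 2 = 4).
High-spin: t₂g³ eg¹, CFSE = -0.6Δo = -58 kJ/mol.
Low-spin: t₂g⁴ eg⁰, orbital CFSE = -1.6Δo = -155 kJ/mol; plus 1 excess pair × P = +269 kJ/mol; total 114 kJ/mol.
The difference is 114 − (-58) = 172 kJ/mol, so high-spin lies lower.

172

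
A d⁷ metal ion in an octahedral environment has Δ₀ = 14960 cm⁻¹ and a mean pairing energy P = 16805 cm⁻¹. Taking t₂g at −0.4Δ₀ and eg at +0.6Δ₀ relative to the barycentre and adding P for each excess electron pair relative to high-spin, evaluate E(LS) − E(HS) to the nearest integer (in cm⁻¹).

High-spin d⁷ fills as t₂g⁵ eg² with CFSE 5(−0.4) + 2(+0.6) = -0.8Δ₀ = -11968 cm⁻¹.
Low-spin t₂g⁶ eg¹ gives -1.8Δ₀ = -26928 cm⁻¹, but forming 1 extra pair costs 1P = 16805 cm⁻¹, so E(LS) = -26928 + 16805 = -10123 cm⁻¹.
E(LS) − E(HS) = -10123 − (-11968) = 1845 cm⁻¹.

1845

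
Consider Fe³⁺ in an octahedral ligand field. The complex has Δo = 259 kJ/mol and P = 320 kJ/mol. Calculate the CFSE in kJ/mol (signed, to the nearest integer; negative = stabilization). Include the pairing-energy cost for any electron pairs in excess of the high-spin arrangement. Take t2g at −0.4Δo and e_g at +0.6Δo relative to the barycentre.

Fe³⁺: group 8, so d-count = 8 − 3 = 5.
Since Δo = 259 kJ/mol < P = 320 kJ/mol, the complex adopts the high-spin configuration.
That gives t2g^3 e_g^2.
Orbital CFSE = 0.0Δo = 0.0 × 259 = 0 kJ/mol.
High-spin has no excess pairs, so no pairing correction applies.

0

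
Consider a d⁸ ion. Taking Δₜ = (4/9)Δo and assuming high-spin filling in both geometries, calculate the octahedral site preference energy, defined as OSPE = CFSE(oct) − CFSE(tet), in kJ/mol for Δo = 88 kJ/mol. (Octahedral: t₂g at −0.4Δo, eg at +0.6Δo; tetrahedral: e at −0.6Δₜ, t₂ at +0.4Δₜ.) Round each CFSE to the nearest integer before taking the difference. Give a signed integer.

-75

Octahedral high-spin t₂g⁶ eg²: CFSE = -1.2 × 88 = -106 kJ/mol.
Tetrahedral: e⁴ t₂⁴, CFSE = 4(−0.6) + 4(+0.4) = -0.8Δₜ = -0.8 × (4/9) × 88 = -31 kJ/mol.
OSPE = CFSE(oct) − CFSE(tet) = -106 − (-31) = -75 kJ/mol.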